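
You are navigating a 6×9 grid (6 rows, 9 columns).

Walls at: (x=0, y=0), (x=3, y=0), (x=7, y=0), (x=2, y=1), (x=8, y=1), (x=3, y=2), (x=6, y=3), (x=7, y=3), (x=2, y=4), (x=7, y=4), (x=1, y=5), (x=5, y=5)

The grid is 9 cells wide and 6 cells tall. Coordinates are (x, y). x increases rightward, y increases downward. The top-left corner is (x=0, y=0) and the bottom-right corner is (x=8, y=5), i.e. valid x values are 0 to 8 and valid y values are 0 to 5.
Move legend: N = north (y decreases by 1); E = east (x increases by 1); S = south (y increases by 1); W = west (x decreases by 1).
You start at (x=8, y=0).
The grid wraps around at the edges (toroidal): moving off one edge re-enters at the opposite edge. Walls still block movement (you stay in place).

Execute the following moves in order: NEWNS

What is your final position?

Answer: Final position: (x=8, y=5)

Derivation:
Start: (x=8, y=0)
  N (north): (x=8, y=0) -> (x=8, y=5)
  E (east): (x=8, y=5) -> (x=0, y=5)
  W (west): (x=0, y=5) -> (x=8, y=5)
  N (north): (x=8, y=5) -> (x=8, y=4)
  S (south): (x=8, y=4) -> (x=8, y=5)
Final: (x=8, y=5)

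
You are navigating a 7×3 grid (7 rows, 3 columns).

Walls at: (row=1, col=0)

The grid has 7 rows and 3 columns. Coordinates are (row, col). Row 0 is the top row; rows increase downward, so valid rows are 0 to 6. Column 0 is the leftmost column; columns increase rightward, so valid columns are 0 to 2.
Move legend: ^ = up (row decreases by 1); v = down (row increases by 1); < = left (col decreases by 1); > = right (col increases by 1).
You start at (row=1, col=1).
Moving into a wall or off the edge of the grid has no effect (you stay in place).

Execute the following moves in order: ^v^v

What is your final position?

Start: (row=1, col=1)
  ^ (up): (row=1, col=1) -> (row=0, col=1)
  v (down): (row=0, col=1) -> (row=1, col=1)
  ^ (up): (row=1, col=1) -> (row=0, col=1)
  v (down): (row=0, col=1) -> (row=1, col=1)
Final: (row=1, col=1)

Answer: Final position: (row=1, col=1)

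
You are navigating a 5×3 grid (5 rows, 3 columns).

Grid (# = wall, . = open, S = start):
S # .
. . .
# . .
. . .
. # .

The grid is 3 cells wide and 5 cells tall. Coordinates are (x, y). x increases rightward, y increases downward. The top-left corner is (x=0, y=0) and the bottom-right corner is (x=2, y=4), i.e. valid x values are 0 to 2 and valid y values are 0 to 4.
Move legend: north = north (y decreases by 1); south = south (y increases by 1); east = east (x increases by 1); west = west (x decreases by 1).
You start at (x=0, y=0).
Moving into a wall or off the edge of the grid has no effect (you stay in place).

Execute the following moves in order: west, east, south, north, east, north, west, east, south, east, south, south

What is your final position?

Start: (x=0, y=0)
  west (west): blocked, stay at (x=0, y=0)
  east (east): blocked, stay at (x=0, y=0)
  south (south): (x=0, y=0) -> (x=0, y=1)
  north (north): (x=0, y=1) -> (x=0, y=0)
  east (east): blocked, stay at (x=0, y=0)
  north (north): blocked, stay at (x=0, y=0)
  west (west): blocked, stay at (x=0, y=0)
  east (east): blocked, stay at (x=0, y=0)
  south (south): (x=0, y=0) -> (x=0, y=1)
  east (east): (x=0, y=1) -> (x=1, y=1)
  south (south): (x=1, y=1) -> (x=1, y=2)
  south (south): (x=1, y=2) -> (x=1, y=3)
Final: (x=1, y=3)

Answer: Final position: (x=1, y=3)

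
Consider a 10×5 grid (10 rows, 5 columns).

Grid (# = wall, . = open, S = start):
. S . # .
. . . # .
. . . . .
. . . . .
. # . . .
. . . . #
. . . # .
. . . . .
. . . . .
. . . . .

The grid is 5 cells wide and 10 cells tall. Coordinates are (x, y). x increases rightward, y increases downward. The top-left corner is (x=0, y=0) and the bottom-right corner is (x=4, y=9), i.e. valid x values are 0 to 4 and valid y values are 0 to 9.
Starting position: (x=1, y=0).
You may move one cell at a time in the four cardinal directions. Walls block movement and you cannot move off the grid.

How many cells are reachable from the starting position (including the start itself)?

Answer: Reachable cells: 45

Derivation:
BFS flood-fill from (x=1, y=0):
  Distance 0: (x=1, y=0)
  Distance 1: (x=0, y=0), (x=2, y=0), (x=1, y=1)
  Distance 2: (x=0, y=1), (x=2, y=1), (x=1, y=2)
  Distance 3: (x=0, y=2), (x=2, y=2), (x=1, y=3)
  Distance 4: (x=3, y=2), (x=0, y=3), (x=2, y=3)
  Distance 5: (x=4, y=2), (x=3, y=3), (x=0, y=4), (x=2, y=4)
  Distance 6: (x=4, y=1), (x=4, y=3), (x=3, y=4), (x=0, y=5), (x=2, y=5)
  Distance 7: (x=4, y=0), (x=4, y=4), (x=1, y=5), (x=3, y=5), (x=0, y=6), (x=2, y=6)
  Distance 8: (x=1, y=6), (x=0, y=7), (x=2, y=7)
  Distance 9: (x=1, y=7), (x=3, y=7), (x=0, y=8), (x=2, y=8)
  Distance 10: (x=4, y=7), (x=1, y=8), (x=3, y=8), (x=0, y=9), (x=2, y=9)
  Distance 11: (x=4, y=6), (x=4, y=8), (x=1, y=9), (x=3, y=9)
  Distance 12: (x=4, y=9)
Total reachable: 45 (grid has 45 open cells total)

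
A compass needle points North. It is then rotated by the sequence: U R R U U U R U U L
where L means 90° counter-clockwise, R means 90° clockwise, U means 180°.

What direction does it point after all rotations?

Start: North
  U (U-turn (180°)) -> South
  R (right (90° clockwise)) -> West
  R (right (90° clockwise)) -> North
  U (U-turn (180°)) -> South
  U (U-turn (180°)) -> North
  U (U-turn (180°)) -> South
  R (right (90° clockwise)) -> West
  U (U-turn (180°)) -> East
  U (U-turn (180°)) -> West
  L (left (90° counter-clockwise)) -> South
Final: South

Answer: Final heading: South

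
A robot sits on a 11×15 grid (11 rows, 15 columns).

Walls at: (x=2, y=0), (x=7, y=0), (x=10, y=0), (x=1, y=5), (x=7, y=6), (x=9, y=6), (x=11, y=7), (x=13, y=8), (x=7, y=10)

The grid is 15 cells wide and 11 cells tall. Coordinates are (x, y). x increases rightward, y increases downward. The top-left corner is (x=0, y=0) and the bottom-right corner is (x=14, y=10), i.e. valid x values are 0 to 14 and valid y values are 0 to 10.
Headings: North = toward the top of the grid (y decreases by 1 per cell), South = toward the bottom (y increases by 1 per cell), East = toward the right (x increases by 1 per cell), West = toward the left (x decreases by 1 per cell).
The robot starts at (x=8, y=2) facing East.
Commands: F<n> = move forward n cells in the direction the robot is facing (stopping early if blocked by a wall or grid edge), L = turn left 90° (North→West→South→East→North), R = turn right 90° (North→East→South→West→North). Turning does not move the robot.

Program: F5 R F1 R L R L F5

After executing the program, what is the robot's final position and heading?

Start: (x=8, y=2), facing East
  F5: move forward 5, now at (x=13, y=2)
  R: turn right, now facing South
  F1: move forward 1, now at (x=13, y=3)
  R: turn right, now facing West
  L: turn left, now facing South
  R: turn right, now facing West
  L: turn left, now facing South
  F5: move forward 4/5 (blocked), now at (x=13, y=7)
Final: (x=13, y=7), facing South

Answer: Final position: (x=13, y=7), facing South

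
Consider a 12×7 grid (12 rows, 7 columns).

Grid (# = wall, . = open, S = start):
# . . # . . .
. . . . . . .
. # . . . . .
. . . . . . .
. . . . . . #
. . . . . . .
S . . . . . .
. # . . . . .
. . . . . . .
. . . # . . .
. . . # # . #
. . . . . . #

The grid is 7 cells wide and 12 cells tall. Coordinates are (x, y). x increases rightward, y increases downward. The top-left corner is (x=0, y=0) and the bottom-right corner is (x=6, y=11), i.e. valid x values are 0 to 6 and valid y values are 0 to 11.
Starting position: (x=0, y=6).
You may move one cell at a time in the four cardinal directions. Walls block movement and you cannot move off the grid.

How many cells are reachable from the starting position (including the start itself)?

BFS flood-fill from (x=0, y=6):
  Distance 0: (x=0, y=6)
  Distance 1: (x=0, y=5), (x=1, y=6), (x=0, y=7)
  Distance 2: (x=0, y=4), (x=1, y=5), (x=2, y=6), (x=0, y=8)
  Distance 3: (x=0, y=3), (x=1, y=4), (x=2, y=5), (x=3, y=6), (x=2, y=7), (x=1, y=8), (x=0, y=9)
  Distance 4: (x=0, y=2), (x=1, y=3), (x=2, y=4), (x=3, y=5), (x=4, y=6), (x=3, y=7), (x=2, y=8), (x=1, y=9), (x=0, y=10)
  Distance 5: (x=0, y=1), (x=2, y=3), (x=3, y=4), (x=4, y=5), (x=5, y=6), (x=4, y=7), (x=3, y=8), (x=2, y=9), (x=1, y=10), (x=0, y=11)
  Distance 6: (x=1, y=1), (x=2, y=2), (x=3, y=3), (x=4, y=4), (x=5, y=5), (x=6, y=6), (x=5, y=7), (x=4, y=8), (x=2, y=10), (x=1, y=11)
  Distance 7: (x=1, y=0), (x=2, y=1), (x=3, y=2), (x=4, y=3), (x=5, y=4), (x=6, y=5), (x=6, y=7), (x=5, y=8), (x=4, y=9), (x=2, y=11)
  Distance 8: (x=2, y=0), (x=3, y=1), (x=4, y=2), (x=5, y=3), (x=6, y=8), (x=5, y=9), (x=3, y=11)
  Distance 9: (x=4, y=1), (x=5, y=2), (x=6, y=3), (x=6, y=9), (x=5, y=10), (x=4, y=11)
  Distance 10: (x=4, y=0), (x=5, y=1), (x=6, y=2), (x=5, y=11)
  Distance 11: (x=5, y=0), (x=6, y=1)
  Distance 12: (x=6, y=0)
Total reachable: 74 (grid has 74 open cells total)

Answer: Reachable cells: 74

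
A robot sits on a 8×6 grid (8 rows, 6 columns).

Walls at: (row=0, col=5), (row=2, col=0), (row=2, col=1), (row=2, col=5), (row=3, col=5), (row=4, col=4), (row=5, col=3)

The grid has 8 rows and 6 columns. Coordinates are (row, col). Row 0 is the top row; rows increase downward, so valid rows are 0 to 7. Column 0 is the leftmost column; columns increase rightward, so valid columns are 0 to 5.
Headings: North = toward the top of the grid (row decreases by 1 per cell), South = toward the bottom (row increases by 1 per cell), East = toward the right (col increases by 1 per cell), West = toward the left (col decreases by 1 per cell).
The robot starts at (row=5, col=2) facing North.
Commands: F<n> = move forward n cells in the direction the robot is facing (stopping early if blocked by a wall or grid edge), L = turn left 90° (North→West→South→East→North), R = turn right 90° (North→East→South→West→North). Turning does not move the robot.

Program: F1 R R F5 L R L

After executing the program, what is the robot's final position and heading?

Start: (row=5, col=2), facing North
  F1: move forward 1, now at (row=4, col=2)
  R: turn right, now facing East
  R: turn right, now facing South
  F5: move forward 3/5 (blocked), now at (row=7, col=2)
  L: turn left, now facing East
  R: turn right, now facing South
  L: turn left, now facing East
Final: (row=7, col=2), facing East

Answer: Final position: (row=7, col=2), facing East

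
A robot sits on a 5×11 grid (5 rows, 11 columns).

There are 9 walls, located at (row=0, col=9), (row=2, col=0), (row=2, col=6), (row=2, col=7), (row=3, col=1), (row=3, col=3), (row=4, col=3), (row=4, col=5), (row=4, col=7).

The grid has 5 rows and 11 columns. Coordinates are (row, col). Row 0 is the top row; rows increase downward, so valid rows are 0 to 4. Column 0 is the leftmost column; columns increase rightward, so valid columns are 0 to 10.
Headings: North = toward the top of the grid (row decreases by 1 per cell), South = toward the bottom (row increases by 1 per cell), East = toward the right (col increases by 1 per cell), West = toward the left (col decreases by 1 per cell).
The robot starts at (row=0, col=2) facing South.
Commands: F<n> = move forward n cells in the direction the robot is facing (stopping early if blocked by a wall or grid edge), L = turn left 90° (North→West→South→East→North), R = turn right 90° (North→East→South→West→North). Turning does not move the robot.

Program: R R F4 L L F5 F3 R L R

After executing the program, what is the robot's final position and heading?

Start: (row=0, col=2), facing South
  R: turn right, now facing West
  R: turn right, now facing North
  F4: move forward 0/4 (blocked), now at (row=0, col=2)
  L: turn left, now facing West
  L: turn left, now facing South
  F5: move forward 4/5 (blocked), now at (row=4, col=2)
  F3: move forward 0/3 (blocked), now at (row=4, col=2)
  R: turn right, now facing West
  L: turn left, now facing South
  R: turn right, now facing West
Final: (row=4, col=2), facing West

Answer: Final position: (row=4, col=2), facing West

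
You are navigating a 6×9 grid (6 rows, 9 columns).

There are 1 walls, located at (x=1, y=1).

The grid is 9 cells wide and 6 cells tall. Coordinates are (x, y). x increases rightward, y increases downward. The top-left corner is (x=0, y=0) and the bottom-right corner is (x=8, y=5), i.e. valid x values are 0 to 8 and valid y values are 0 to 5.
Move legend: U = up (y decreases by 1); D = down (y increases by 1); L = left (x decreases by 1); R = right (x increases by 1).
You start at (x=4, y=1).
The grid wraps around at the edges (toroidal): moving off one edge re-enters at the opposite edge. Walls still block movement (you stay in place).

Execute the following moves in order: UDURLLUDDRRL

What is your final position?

Start: (x=4, y=1)
  U (up): (x=4, y=1) -> (x=4, y=0)
  D (down): (x=4, y=0) -> (x=4, y=1)
  U (up): (x=4, y=1) -> (x=4, y=0)
  R (right): (x=4, y=0) -> (x=5, y=0)
  L (left): (x=5, y=0) -> (x=4, y=0)
  L (left): (x=4, y=0) -> (x=3, y=0)
  U (up): (x=3, y=0) -> (x=3, y=5)
  D (down): (x=3, y=5) -> (x=3, y=0)
  D (down): (x=3, y=0) -> (x=3, y=1)
  R (right): (x=3, y=1) -> (x=4, y=1)
  R (right): (x=4, y=1) -> (x=5, y=1)
  L (left): (x=5, y=1) -> (x=4, y=1)
Final: (x=4, y=1)

Answer: Final position: (x=4, y=1)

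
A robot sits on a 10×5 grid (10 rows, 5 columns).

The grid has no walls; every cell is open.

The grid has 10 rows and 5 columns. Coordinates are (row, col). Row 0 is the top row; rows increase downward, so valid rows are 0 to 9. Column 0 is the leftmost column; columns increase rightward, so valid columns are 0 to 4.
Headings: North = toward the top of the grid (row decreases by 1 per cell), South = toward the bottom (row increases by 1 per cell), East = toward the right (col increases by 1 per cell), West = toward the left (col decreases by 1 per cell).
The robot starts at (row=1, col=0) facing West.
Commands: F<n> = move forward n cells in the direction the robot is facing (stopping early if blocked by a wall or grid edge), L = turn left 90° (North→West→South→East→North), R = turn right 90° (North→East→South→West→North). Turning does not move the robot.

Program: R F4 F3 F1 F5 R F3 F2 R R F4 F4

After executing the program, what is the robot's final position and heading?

Start: (row=1, col=0), facing West
  R: turn right, now facing North
  F4: move forward 1/4 (blocked), now at (row=0, col=0)
  F3: move forward 0/3 (blocked), now at (row=0, col=0)
  F1: move forward 0/1 (blocked), now at (row=0, col=0)
  F5: move forward 0/5 (blocked), now at (row=0, col=0)
  R: turn right, now facing East
  F3: move forward 3, now at (row=0, col=3)
  F2: move forward 1/2 (blocked), now at (row=0, col=4)
  R: turn right, now facing South
  R: turn right, now facing West
  F4: move forward 4, now at (row=0, col=0)
  F4: move forward 0/4 (blocked), now at (row=0, col=0)
Final: (row=0, col=0), facing West

Answer: Final position: (row=0, col=0), facing West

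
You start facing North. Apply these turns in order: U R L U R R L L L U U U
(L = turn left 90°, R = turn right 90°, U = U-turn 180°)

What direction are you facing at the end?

Start: North
  U (U-turn (180°)) -> South
  R (right (90° clockwise)) -> West
  L (left (90° counter-clockwise)) -> South
  U (U-turn (180°)) -> North
  R (right (90° clockwise)) -> East
  R (right (90° clockwise)) -> South
  L (left (90° counter-clockwise)) -> East
  L (left (90° counter-clockwise)) -> North
  L (left (90° counter-clockwise)) -> West
  U (U-turn (180°)) -> East
  U (U-turn (180°)) -> West
  U (U-turn (180°)) -> East
Final: East

Answer: Final heading: East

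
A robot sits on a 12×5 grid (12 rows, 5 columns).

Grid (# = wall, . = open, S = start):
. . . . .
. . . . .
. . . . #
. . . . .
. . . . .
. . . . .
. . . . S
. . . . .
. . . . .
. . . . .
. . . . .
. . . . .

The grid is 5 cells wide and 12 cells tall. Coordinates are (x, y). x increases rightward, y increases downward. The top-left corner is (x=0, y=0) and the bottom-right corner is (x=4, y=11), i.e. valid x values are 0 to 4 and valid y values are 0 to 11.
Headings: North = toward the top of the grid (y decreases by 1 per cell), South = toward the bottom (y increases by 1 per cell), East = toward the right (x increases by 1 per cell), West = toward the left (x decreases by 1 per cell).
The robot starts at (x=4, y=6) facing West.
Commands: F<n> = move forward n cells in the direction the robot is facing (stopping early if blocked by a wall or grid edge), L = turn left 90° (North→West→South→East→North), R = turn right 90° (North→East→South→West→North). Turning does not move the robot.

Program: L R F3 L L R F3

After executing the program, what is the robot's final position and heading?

Start: (x=4, y=6), facing West
  L: turn left, now facing South
  R: turn right, now facing West
  F3: move forward 3, now at (x=1, y=6)
  L: turn left, now facing South
  L: turn left, now facing East
  R: turn right, now facing South
  F3: move forward 3, now at (x=1, y=9)
Final: (x=1, y=9), facing South

Answer: Final position: (x=1, y=9), facing South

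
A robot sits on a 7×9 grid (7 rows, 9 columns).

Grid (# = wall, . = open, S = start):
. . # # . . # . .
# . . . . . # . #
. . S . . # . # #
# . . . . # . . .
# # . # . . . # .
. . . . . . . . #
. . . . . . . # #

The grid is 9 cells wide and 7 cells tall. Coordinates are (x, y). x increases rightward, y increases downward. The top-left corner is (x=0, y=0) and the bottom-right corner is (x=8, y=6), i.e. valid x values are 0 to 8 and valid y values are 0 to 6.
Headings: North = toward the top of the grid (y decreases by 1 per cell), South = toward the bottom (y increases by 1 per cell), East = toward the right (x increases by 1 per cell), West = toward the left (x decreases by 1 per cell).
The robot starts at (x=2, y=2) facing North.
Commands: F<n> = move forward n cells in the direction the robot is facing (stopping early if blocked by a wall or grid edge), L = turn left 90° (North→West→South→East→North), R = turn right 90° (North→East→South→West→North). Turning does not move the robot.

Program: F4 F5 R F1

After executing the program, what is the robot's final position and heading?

Start: (x=2, y=2), facing North
  F4: move forward 1/4 (blocked), now at (x=2, y=1)
  F5: move forward 0/5 (blocked), now at (x=2, y=1)
  R: turn right, now facing East
  F1: move forward 1, now at (x=3, y=1)
Final: (x=3, y=1), facing East

Answer: Final position: (x=3, y=1), facing East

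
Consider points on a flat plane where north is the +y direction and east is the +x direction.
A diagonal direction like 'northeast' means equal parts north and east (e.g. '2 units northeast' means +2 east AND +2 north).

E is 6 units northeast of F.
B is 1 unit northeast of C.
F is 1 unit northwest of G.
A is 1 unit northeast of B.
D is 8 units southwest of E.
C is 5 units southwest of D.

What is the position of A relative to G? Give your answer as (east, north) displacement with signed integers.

Place G at the origin (east=0, north=0).
  F is 1 unit northwest of G: delta (east=-1, north=+1); F at (east=-1, north=1).
  E is 6 units northeast of F: delta (east=+6, north=+6); E at (east=5, north=7).
  D is 8 units southwest of E: delta (east=-8, north=-8); D at (east=-3, north=-1).
  C is 5 units southwest of D: delta (east=-5, north=-5); C at (east=-8, north=-6).
  B is 1 unit northeast of C: delta (east=+1, north=+1); B at (east=-7, north=-5).
  A is 1 unit northeast of B: delta (east=+1, north=+1); A at (east=-6, north=-4).
Therefore A relative to G: (east=-6, north=-4).

Answer: A is at (east=-6, north=-4) relative to G.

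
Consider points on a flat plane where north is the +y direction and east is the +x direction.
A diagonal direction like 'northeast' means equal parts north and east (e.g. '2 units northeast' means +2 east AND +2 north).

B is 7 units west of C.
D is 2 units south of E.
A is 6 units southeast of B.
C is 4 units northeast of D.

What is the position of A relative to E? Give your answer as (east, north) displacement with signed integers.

Place E at the origin (east=0, north=0).
  D is 2 units south of E: delta (east=+0, north=-2); D at (east=0, north=-2).
  C is 4 units northeast of D: delta (east=+4, north=+4); C at (east=4, north=2).
  B is 7 units west of C: delta (east=-7, north=+0); B at (east=-3, north=2).
  A is 6 units southeast of B: delta (east=+6, north=-6); A at (east=3, north=-4).
Therefore A relative to E: (east=3, north=-4).

Answer: A is at (east=3, north=-4) relative to E.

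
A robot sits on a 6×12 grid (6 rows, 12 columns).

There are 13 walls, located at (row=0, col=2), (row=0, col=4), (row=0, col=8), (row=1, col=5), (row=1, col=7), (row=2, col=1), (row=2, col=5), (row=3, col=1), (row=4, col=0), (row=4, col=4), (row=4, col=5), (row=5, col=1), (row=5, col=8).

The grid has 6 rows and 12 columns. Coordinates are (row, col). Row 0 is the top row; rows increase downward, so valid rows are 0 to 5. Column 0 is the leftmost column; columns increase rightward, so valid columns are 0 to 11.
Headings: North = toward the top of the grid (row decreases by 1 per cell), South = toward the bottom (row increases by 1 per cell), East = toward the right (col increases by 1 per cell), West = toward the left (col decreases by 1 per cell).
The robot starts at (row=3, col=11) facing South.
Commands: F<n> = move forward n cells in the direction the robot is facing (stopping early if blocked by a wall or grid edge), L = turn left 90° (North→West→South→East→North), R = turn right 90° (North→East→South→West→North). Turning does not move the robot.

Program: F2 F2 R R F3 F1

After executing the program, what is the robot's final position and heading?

Start: (row=3, col=11), facing South
  F2: move forward 2, now at (row=5, col=11)
  F2: move forward 0/2 (blocked), now at (row=5, col=11)
  R: turn right, now facing West
  R: turn right, now facing North
  F3: move forward 3, now at (row=2, col=11)
  F1: move forward 1, now at (row=1, col=11)
Final: (row=1, col=11), facing North

Answer: Final position: (row=1, col=11), facing North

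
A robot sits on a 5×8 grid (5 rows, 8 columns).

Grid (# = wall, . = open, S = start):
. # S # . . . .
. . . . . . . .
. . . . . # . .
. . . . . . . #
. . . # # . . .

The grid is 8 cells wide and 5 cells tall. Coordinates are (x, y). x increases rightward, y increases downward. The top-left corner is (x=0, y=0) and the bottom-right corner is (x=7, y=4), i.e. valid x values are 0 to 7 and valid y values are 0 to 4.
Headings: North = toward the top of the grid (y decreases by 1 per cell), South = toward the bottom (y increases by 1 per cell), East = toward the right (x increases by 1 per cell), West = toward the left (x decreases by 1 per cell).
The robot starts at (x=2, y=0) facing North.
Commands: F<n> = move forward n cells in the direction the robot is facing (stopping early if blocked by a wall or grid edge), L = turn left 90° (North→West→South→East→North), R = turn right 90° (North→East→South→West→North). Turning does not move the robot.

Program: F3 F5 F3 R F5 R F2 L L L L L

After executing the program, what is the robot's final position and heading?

Start: (x=2, y=0), facing North
  F3: move forward 0/3 (blocked), now at (x=2, y=0)
  F5: move forward 0/5 (blocked), now at (x=2, y=0)
  F3: move forward 0/3 (blocked), now at (x=2, y=0)
  R: turn right, now facing East
  F5: move forward 0/5 (blocked), now at (x=2, y=0)
  R: turn right, now facing South
  F2: move forward 2, now at (x=2, y=2)
  L: turn left, now facing East
  L: turn left, now facing North
  L: turn left, now facing West
  L: turn left, now facing South
  L: turn left, now facing East
Final: (x=2, y=2), facing East

Answer: Final position: (x=2, y=2), facing East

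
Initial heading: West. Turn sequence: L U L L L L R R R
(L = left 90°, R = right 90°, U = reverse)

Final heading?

Answer: Final heading: West

Derivation:
Start: West
  L (left (90° counter-clockwise)) -> South
  U (U-turn (180°)) -> North
  L (left (90° counter-clockwise)) -> West
  L (left (90° counter-clockwise)) -> South
  L (left (90° counter-clockwise)) -> East
  L (left (90° counter-clockwise)) -> North
  R (right (90° clockwise)) -> East
  R (right (90° clockwise)) -> South
  R (right (90° clockwise)) -> West
Final: West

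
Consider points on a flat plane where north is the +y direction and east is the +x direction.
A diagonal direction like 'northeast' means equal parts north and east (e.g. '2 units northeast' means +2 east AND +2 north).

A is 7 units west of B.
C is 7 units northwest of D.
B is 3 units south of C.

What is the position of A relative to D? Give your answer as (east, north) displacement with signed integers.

Place D at the origin (east=0, north=0).
  C is 7 units northwest of D: delta (east=-7, north=+7); C at (east=-7, north=7).
  B is 3 units south of C: delta (east=+0, north=-3); B at (east=-7, north=4).
  A is 7 units west of B: delta (east=-7, north=+0); A at (east=-14, north=4).
Therefore A relative to D: (east=-14, north=4).

Answer: A is at (east=-14, north=4) relative to D.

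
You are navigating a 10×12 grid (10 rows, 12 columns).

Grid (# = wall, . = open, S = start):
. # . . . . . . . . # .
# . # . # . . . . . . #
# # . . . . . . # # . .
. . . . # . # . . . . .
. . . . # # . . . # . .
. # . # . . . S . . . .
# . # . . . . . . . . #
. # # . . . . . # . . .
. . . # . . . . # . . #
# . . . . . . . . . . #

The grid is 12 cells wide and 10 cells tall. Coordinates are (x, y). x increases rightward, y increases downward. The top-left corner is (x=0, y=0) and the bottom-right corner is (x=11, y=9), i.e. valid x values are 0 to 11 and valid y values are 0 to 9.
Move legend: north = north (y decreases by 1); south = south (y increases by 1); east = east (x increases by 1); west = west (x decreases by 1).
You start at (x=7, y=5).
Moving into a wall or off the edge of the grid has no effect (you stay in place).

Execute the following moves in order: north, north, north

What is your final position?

Answer: Final position: (x=7, y=2)

Derivation:
Start: (x=7, y=5)
  north (north): (x=7, y=5) -> (x=7, y=4)
  north (north): (x=7, y=4) -> (x=7, y=3)
  north (north): (x=7, y=3) -> (x=7, y=2)
Final: (x=7, y=2)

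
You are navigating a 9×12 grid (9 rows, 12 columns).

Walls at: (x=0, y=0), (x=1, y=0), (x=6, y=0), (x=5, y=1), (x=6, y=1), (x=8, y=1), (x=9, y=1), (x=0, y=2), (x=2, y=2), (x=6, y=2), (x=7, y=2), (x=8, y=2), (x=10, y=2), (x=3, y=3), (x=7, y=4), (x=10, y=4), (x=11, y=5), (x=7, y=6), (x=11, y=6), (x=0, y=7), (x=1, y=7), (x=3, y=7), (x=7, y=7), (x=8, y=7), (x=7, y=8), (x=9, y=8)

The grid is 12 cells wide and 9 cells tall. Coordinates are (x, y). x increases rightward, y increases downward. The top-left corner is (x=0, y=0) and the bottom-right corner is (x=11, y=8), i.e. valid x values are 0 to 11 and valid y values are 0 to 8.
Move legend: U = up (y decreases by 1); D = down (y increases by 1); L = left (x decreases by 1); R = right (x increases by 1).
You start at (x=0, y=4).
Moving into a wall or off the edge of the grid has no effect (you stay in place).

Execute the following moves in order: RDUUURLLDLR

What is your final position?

Answer: Final position: (x=1, y=3)

Derivation:
Start: (x=0, y=4)
  R (right): (x=0, y=4) -> (x=1, y=4)
  D (down): (x=1, y=4) -> (x=1, y=5)
  U (up): (x=1, y=5) -> (x=1, y=4)
  U (up): (x=1, y=4) -> (x=1, y=3)
  U (up): (x=1, y=3) -> (x=1, y=2)
  R (right): blocked, stay at (x=1, y=2)
  L (left): blocked, stay at (x=1, y=2)
  L (left): blocked, stay at (x=1, y=2)
  D (down): (x=1, y=2) -> (x=1, y=3)
  L (left): (x=1, y=3) -> (x=0, y=3)
  R (right): (x=0, y=3) -> (x=1, y=3)
Final: (x=1, y=3)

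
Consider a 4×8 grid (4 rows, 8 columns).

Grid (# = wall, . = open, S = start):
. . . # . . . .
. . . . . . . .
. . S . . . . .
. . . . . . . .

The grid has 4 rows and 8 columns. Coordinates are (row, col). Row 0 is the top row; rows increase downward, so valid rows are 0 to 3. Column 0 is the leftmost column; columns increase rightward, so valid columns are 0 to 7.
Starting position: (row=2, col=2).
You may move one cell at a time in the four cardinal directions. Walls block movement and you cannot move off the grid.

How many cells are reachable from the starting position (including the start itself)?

Answer: Reachable cells: 31

Derivation:
BFS flood-fill from (row=2, col=2):
  Distance 0: (row=2, col=2)
  Distance 1: (row=1, col=2), (row=2, col=1), (row=2, col=3), (row=3, col=2)
  Distance 2: (row=0, col=2), (row=1, col=1), (row=1, col=3), (row=2, col=0), (row=2, col=4), (row=3, col=1), (row=3, col=3)
  Distance 3: (row=0, col=1), (row=1, col=0), (row=1, col=4), (row=2, col=5), (row=3, col=0), (row=3, col=4)
  Distance 4: (row=0, col=0), (row=0, col=4), (row=1, col=5), (row=2, col=6), (row=3, col=5)
  Distance 5: (row=0, col=5), (row=1, col=6), (row=2, col=7), (row=3, col=6)
  Distance 6: (row=0, col=6), (row=1, col=7), (row=3, col=7)
  Distance 7: (row=0, col=7)
Total reachable: 31 (grid has 31 open cells total)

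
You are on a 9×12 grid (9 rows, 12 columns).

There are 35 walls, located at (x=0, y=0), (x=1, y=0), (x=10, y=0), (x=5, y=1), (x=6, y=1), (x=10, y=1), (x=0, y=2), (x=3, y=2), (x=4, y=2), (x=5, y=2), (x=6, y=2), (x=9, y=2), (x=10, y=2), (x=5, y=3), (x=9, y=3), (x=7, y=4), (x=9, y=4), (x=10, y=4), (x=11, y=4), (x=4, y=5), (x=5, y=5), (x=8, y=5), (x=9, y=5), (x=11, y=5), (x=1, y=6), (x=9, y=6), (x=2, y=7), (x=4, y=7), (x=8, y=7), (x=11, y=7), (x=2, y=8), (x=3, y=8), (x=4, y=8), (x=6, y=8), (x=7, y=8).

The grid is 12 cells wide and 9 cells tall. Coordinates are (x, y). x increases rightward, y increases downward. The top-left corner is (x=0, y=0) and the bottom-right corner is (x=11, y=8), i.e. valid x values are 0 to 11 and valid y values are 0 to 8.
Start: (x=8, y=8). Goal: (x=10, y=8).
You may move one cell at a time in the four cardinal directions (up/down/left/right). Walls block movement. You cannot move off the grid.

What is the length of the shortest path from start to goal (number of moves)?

Answer: Shortest path length: 2

Derivation:
BFS from (x=8, y=8) until reaching (x=10, y=8):
  Distance 0: (x=8, y=8)
  Distance 1: (x=9, y=8)
  Distance 2: (x=9, y=7), (x=10, y=8)  <- goal reached here
One shortest path (2 moves): (x=8, y=8) -> (x=9, y=8) -> (x=10, y=8)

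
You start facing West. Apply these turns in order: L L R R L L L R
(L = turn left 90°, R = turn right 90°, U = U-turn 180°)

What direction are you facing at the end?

Start: West
  L (left (90° counter-clockwise)) -> South
  L (left (90° counter-clockwise)) -> East
  R (right (90° clockwise)) -> South
  R (right (90° clockwise)) -> West
  L (left (90° counter-clockwise)) -> South
  L (left (90° counter-clockwise)) -> East
  L (left (90° counter-clockwise)) -> North
  R (right (90° clockwise)) -> East
Final: East

Answer: Final heading: East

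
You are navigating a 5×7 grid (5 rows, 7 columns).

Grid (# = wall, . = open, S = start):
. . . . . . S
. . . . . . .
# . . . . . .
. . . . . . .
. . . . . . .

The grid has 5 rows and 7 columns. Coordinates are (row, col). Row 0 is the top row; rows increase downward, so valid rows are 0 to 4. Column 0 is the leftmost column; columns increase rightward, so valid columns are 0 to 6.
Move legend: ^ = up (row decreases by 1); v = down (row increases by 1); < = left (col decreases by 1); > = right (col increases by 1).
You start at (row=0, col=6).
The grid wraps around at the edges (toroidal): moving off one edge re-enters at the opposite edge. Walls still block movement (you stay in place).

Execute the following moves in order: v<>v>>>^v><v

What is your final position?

Answer: Final position: (row=3, col=5)

Derivation:
Start: (row=0, col=6)
  v (down): (row=0, col=6) -> (row=1, col=6)
  < (left): (row=1, col=6) -> (row=1, col=5)
  > (right): (row=1, col=5) -> (row=1, col=6)
  v (down): (row=1, col=6) -> (row=2, col=6)
  [×3]> (right): blocked, stay at (row=2, col=6)
  ^ (up): (row=2, col=6) -> (row=1, col=6)
  v (down): (row=1, col=6) -> (row=2, col=6)
  > (right): blocked, stay at (row=2, col=6)
  < (left): (row=2, col=6) -> (row=2, col=5)
  v (down): (row=2, col=5) -> (row=3, col=5)
Final: (row=3, col=5)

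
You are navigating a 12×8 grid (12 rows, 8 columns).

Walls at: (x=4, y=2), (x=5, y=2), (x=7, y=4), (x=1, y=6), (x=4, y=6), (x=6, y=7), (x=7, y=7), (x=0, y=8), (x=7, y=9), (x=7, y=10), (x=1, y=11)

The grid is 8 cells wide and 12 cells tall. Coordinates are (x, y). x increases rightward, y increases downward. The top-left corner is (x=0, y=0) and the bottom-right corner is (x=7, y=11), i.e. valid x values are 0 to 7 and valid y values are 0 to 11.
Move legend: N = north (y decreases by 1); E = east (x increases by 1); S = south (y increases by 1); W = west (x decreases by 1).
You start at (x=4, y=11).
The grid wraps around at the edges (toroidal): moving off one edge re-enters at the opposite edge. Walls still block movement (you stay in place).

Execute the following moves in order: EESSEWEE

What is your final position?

Start: (x=4, y=11)
  E (east): (x=4, y=11) -> (x=5, y=11)
  E (east): (x=5, y=11) -> (x=6, y=11)
  S (south): (x=6, y=11) -> (x=6, y=0)
  S (south): (x=6, y=0) -> (x=6, y=1)
  E (east): (x=6, y=1) -> (x=7, y=1)
  W (west): (x=7, y=1) -> (x=6, y=1)
  E (east): (x=6, y=1) -> (x=7, y=1)
  E (east): (x=7, y=1) -> (x=0, y=1)
Final: (x=0, y=1)

Answer: Final position: (x=0, y=1)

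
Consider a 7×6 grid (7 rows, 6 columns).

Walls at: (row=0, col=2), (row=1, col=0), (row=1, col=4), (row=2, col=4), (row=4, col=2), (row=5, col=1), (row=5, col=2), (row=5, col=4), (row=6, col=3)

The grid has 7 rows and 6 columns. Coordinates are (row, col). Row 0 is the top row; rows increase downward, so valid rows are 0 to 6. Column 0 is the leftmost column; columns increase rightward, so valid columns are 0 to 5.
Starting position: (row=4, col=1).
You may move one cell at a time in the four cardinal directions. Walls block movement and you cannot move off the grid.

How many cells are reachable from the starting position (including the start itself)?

Answer: Reachable cells: 33

Derivation:
BFS flood-fill from (row=4, col=1):
  Distance 0: (row=4, col=1)
  Distance 1: (row=3, col=1), (row=4, col=0)
  Distance 2: (row=2, col=1), (row=3, col=0), (row=3, col=2), (row=5, col=0)
  Distance 3: (row=1, col=1), (row=2, col=0), (row=2, col=2), (row=3, col=3), (row=6, col=0)
  Distance 4: (row=0, col=1), (row=1, col=2), (row=2, col=3), (row=3, col=4), (row=4, col=3), (row=6, col=1)
  Distance 5: (row=0, col=0), (row=1, col=3), (row=3, col=5), (row=4, col=4), (row=5, col=3), (row=6, col=2)
  Distance 6: (row=0, col=3), (row=2, col=5), (row=4, col=5)
  Distance 7: (row=0, col=4), (row=1, col=5), (row=5, col=5)
  Distance 8: (row=0, col=5), (row=6, col=5)
  Distance 9: (row=6, col=4)
Total reachable: 33 (grid has 33 open cells total)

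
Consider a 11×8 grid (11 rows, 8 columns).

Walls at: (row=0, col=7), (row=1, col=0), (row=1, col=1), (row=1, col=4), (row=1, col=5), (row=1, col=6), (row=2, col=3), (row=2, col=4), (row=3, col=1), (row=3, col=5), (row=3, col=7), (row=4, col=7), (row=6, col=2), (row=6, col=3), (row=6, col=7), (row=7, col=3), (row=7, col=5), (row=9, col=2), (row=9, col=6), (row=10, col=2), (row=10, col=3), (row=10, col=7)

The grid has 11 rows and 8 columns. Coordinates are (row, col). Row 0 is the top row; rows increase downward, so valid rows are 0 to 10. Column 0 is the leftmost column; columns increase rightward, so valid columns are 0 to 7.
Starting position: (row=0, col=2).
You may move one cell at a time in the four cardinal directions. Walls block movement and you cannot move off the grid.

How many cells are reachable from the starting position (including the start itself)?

BFS flood-fill from (row=0, col=2):
  Distance 0: (row=0, col=2)
  Distance 1: (row=0, col=1), (row=0, col=3), (row=1, col=2)
  Distance 2: (row=0, col=0), (row=0, col=4), (row=1, col=3), (row=2, col=2)
  Distance 3: (row=0, col=5), (row=2, col=1), (row=3, col=2)
  Distance 4: (row=0, col=6), (row=2, col=0), (row=3, col=3), (row=4, col=2)
  Distance 5: (row=3, col=0), (row=3, col=4), (row=4, col=1), (row=4, col=3), (row=5, col=2)
  Distance 6: (row=4, col=0), (row=4, col=4), (row=5, col=1), (row=5, col=3)
  Distance 7: (row=4, col=5), (row=5, col=0), (row=5, col=4), (row=6, col=1)
  Distance 8: (row=4, col=6), (row=5, col=5), (row=6, col=0), (row=6, col=4), (row=7, col=1)
  Distance 9: (row=3, col=6), (row=5, col=6), (row=6, col=5), (row=7, col=0), (row=7, col=2), (row=7, col=4), (row=8, col=1)
  Distance 10: (row=2, col=6), (row=5, col=7), (row=6, col=6), (row=8, col=0), (row=8, col=2), (row=8, col=4), (row=9, col=1)
  Distance 11: (row=2, col=5), (row=2, col=7), (row=7, col=6), (row=8, col=3), (row=8, col=5), (row=9, col=0), (row=9, col=4), (row=10, col=1)
  Distance 12: (row=1, col=7), (row=7, col=7), (row=8, col=6), (row=9, col=3), (row=9, col=5), (row=10, col=0), (row=10, col=4)
  Distance 13: (row=8, col=7), (row=10, col=5)
  Distance 14: (row=9, col=7), (row=10, col=6)
Total reachable: 66 (grid has 66 open cells total)

Answer: Reachable cells: 66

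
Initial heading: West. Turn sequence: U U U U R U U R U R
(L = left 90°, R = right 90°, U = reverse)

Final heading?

Answer: Final heading: North

Derivation:
Start: West
  U (U-turn (180°)) -> East
  U (U-turn (180°)) -> West
  U (U-turn (180°)) -> East
  U (U-turn (180°)) -> West
  R (right (90° clockwise)) -> North
  U (U-turn (180°)) -> South
  U (U-turn (180°)) -> North
  R (right (90° clockwise)) -> East
  U (U-turn (180°)) -> West
  R (right (90° clockwise)) -> North
Final: North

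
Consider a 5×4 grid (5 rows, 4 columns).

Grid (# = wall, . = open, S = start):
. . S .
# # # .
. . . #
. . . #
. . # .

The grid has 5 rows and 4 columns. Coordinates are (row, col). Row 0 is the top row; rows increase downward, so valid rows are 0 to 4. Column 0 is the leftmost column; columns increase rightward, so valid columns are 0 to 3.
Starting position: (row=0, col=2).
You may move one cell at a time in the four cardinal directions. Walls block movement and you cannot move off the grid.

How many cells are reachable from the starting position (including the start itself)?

Answer: Reachable cells: 5

Derivation:
BFS flood-fill from (row=0, col=2):
  Distance 0: (row=0, col=2)
  Distance 1: (row=0, col=1), (row=0, col=3)
  Distance 2: (row=0, col=0), (row=1, col=3)
Total reachable: 5 (grid has 14 open cells total)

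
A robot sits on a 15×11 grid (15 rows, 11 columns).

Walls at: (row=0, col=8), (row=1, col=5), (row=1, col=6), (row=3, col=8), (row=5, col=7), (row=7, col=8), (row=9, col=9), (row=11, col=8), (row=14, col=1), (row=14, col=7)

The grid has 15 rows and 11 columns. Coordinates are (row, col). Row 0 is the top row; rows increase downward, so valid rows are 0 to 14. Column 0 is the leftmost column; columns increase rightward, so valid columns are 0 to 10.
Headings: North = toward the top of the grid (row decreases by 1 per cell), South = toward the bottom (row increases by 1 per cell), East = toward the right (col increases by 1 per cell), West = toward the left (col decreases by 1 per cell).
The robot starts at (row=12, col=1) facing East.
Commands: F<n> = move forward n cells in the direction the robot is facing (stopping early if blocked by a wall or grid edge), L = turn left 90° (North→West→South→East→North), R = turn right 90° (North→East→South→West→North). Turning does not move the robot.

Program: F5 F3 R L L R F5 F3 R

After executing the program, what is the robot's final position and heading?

Start: (row=12, col=1), facing East
  F5: move forward 5, now at (row=12, col=6)
  F3: move forward 3, now at (row=12, col=9)
  R: turn right, now facing South
  L: turn left, now facing East
  L: turn left, now facing North
  R: turn right, now facing East
  F5: move forward 1/5 (blocked), now at (row=12, col=10)
  F3: move forward 0/3 (blocked), now at (row=12, col=10)
  R: turn right, now facing South
Final: (row=12, col=10), facing South

Answer: Final position: (row=12, col=10), facing South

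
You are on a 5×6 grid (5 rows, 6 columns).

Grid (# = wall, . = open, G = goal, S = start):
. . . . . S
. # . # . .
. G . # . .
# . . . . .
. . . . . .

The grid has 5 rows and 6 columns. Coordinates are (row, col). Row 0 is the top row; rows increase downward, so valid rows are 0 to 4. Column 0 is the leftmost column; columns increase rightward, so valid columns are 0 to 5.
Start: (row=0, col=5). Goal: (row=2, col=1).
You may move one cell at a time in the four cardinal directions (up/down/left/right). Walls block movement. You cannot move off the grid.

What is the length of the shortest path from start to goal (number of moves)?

Answer: Shortest path length: 6

Derivation:
BFS from (row=0, col=5) until reaching (row=2, col=1):
  Distance 0: (row=0, col=5)
  Distance 1: (row=0, col=4), (row=1, col=5)
  Distance 2: (row=0, col=3), (row=1, col=4), (row=2, col=5)
  Distance 3: (row=0, col=2), (row=2, col=4), (row=3, col=5)
  Distance 4: (row=0, col=1), (row=1, col=2), (row=3, col=4), (row=4, col=5)
  Distance 5: (row=0, col=0), (row=2, col=2), (row=3, col=3), (row=4, col=4)
  Distance 6: (row=1, col=0), (row=2, col=1), (row=3, col=2), (row=4, col=3)  <- goal reached here
One shortest path (6 moves): (row=0, col=5) -> (row=0, col=4) -> (row=0, col=3) -> (row=0, col=2) -> (row=1, col=2) -> (row=2, col=2) -> (row=2, col=1)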